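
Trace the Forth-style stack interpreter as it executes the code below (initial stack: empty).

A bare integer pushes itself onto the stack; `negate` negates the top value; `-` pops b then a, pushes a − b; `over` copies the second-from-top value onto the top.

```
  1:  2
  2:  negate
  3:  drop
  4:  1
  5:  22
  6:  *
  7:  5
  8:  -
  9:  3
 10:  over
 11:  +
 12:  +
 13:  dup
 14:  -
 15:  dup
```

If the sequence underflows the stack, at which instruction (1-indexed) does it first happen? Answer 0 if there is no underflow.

0

2      → 2
negate → -2
drop   → (empty)
1      → 1
22     → 1 22
*      → 22
5      → 22 5
-      → 17
3      → 17 3
over   → 17 3 17
+      → 17 20
+      → 37
dup    → 37 37
-      → 0
dup    → 0 0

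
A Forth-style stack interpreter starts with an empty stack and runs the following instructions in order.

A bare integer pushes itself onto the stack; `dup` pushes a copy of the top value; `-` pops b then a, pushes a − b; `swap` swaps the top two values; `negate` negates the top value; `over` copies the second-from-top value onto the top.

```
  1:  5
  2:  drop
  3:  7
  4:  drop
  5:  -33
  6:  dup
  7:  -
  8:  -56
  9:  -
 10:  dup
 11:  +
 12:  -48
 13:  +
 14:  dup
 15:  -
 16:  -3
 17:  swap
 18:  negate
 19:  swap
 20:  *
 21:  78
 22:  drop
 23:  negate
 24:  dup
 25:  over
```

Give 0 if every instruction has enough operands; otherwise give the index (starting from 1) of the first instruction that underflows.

0

5      -> 5
drop   -> (empty)
7      -> 7
drop   -> (empty)
-33    -> -33
dup    -> -33 -33
-      -> 0
-56    -> 0 -56
-      -> 56
dup    -> 56 56
+      -> 112
-48    -> 112 -48
+      -> 64
dup    -> 64 64
-      -> 0
-3     -> 0 -3
swap   -> -3 0
negate -> -3 0
swap   -> 0 -3
*      -> 0
78     -> 0 78
drop   -> 0
negate -> 0
dup    -> 0 0
over   -> 0 0 0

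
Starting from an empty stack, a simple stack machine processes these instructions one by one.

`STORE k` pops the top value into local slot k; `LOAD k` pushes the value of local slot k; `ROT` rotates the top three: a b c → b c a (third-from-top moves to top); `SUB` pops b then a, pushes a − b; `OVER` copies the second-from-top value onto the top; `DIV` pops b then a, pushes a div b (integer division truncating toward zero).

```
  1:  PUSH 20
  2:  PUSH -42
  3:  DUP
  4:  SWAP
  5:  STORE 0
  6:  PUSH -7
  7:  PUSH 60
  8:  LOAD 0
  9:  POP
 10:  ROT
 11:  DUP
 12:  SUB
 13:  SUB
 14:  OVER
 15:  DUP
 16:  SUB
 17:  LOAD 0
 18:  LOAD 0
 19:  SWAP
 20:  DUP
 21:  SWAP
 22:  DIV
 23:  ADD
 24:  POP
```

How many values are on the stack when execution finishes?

4

PUSH 20  → [20]
PUSH -42 → [20, -42]
DUP      → [20, -42, -42]
SWAP     → [20, -42, -42]
STORE 0  → [20, -42]
PUSH -7  → [20, -42, -7]
PUSH 60  → [20, -42, -7, 60]
LOAD 0   → [20, -42, -7, 60, -42]
POP      → [20, -42, -7, 60]
ROT      → [20, -7, 60, -42]
DUP      → [20, -7, 60, -42, -42]
SUB      → [20, -7, 60, 0]
SUB      → [20, -7, 60]
OVER     → [20, -7, 60, -7]
DUP      → [20, -7, 60, -7, -7]
SUB      → [20, -7, 60, 0]
LOAD 0   → [20, -7, 60, 0, -42]
LOAD 0   → [20, -7, 60, 0, -42, -42]
SWAP     → [20, -7, 60, 0, -42, -42]
DUP      → [20, -7, 60, 0, -42, -42, -42]
SWAP     → [20, -7, 60, 0, -42, -42, -42]
DIV      → [20, -7, 60, 0, -42, 1]
ADD      → [20, -7, 60, 0, -41]
POP      → [20, -7, 60, 0]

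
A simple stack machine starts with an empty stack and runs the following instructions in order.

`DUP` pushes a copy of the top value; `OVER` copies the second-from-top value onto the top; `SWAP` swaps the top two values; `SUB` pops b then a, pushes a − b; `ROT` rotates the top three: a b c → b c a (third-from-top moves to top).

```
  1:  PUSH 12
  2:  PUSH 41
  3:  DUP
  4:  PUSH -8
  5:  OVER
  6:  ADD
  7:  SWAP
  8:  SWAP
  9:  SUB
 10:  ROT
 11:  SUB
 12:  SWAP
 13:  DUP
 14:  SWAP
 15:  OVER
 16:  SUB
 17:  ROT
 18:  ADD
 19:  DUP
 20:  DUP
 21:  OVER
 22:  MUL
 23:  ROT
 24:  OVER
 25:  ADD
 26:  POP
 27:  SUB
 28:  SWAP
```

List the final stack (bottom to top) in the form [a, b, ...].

[-20, 41]

PUSH 12 -> 12
PUSH 41 -> 12 41
DUP     -> 12 41 41
PUSH -8 -> 12 41 41 -8
OVER    -> 12 41 41 -8 41
ADD     -> 12 41 41 33
SWAP    -> 12 41 33 41
SWAP    -> 12 41 41 33
SUB     -> 12 41 8
ROT     -> 41 8 12
SUB     -> 41 -4
SWAP    -> -4 41
DUP     -> -4 41 41
SWAP    -> -4 41 41
OVER    -> -4 41 41 41
SUB     -> -4 41 0
ROT     -> 41 0 -4
ADD     -> 41 -4
DUP     -> 41 -4 -4
DUP     -> 41 -4 -4 -4
OVER    -> 41 -4 -4 -4 -4
MUL     -> 41 -4 -4 16
ROT     -> 41 -4 16 -4
OVER    -> 41 -4 16 -4 16
ADD     -> 41 -4 16 12
POP     -> 41 -4 16
SUB     -> 41 -20
SWAP    -> -20 41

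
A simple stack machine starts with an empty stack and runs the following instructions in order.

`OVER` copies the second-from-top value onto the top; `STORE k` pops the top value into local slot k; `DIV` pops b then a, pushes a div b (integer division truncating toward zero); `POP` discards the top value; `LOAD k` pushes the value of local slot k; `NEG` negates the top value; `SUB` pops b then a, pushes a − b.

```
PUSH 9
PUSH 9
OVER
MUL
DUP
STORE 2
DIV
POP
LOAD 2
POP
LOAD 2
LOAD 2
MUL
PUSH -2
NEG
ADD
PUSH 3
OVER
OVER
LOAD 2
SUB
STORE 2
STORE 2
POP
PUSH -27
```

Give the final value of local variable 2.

6563

PUSH 9    [9]
PUSH 9    [9, 9]
OVER      [9, 9, 9]
MUL       [9, 81]
DUP       [9, 81, 81]
STORE 2   [9, 81]
DIV       [0]
POP       []
LOAD 2    [81]
POP       []
LOAD 2    [81]
LOAD 2    [81, 81]
MUL       [6561]
PUSH -2   [6561, -2]
NEG       [6561, 2]
ADD       [6563]
PUSH 3    [6563, 3]
OVER      [6563, 3, 6563]
OVER      [6563, 3, 6563, 3]
LOAD 2    [6563, 3, 6563, 3, 81]
SUB       [6563, 3, 6563, -78]
STORE 2   [6563, 3, 6563]
STORE 2   [6563, 3]
POP       [6563]
PUSH -27  [6563, -27]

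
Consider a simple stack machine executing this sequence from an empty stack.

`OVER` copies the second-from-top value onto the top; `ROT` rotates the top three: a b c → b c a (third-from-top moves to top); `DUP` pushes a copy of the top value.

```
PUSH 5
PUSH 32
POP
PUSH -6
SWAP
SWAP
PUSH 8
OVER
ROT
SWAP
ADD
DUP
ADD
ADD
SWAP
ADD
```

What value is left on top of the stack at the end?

-11

PUSH 5   [5]
PUSH 32  [5, 32]
POP      [5]
PUSH -6  [5, -6]
SWAP     [-6, 5]
SWAP     [5, -6]
PUSH 8   [5, -6, 8]
OVER     [5, -6, 8, -6]
ROT      [5, 8, -6, -6]
SWAP     [5, 8, -6, -6]
ADD      [5, 8, -12]
DUP      [5, 8, -12, -12]
ADD      [5, 8, -24]
ADD      [5, -16]
SWAP     [-16, 5]
ADD      [-11]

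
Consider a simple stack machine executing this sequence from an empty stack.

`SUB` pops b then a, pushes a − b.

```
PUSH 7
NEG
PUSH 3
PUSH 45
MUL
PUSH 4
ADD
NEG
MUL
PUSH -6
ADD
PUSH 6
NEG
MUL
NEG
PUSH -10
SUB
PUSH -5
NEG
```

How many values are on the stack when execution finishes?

2

PUSH 7    [7]
NEG       [-7]
PUSH 3    [-7, 3]
PUSH 45   [-7, 3, 45]
MUL       [-7, 135]
PUSH 4    [-7, 135, 4]
ADD       [-7, 139]
NEG       [-7, -139]
MUL       [973]
PUSH -6   [973, -6]
ADD       [967]
PUSH 6    [967, 6]
NEG       [967, -6]
MUL       [-5802]
NEG       [5802]
PUSH -10  [5802, -10]
SUB       [5812]
PUSH -5   [5812, -5]
NEG       [5812, 5]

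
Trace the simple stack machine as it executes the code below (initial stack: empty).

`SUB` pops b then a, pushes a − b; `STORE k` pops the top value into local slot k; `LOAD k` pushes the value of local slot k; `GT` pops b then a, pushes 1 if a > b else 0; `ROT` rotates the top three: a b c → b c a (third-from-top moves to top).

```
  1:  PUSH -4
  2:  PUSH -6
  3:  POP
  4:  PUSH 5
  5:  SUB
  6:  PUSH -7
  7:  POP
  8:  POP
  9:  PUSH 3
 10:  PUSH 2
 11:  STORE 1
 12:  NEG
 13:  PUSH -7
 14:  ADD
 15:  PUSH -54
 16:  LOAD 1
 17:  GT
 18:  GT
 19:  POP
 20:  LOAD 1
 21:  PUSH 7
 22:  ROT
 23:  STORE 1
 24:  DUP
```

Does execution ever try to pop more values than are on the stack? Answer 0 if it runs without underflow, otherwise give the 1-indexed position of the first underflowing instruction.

22

PUSH -4  -> -4
PUSH -6  -> -4 -6
POP      -> -4
PUSH 5   -> -4 5
SUB      -> -9
PUSH -7  -> -9 -7
POP      -> -9
POP      -> (empty)
PUSH 3   -> 3
PUSH 2   -> 3 2
STORE 1  -> 3
NEG      -> -3
PUSH -7  -> -3 -7
ADD      -> -10
PUSH -54 -> -10 -54
LOAD 1   -> -10 -54 2
GT       -> -10 0
GT       -> 0
POP      -> (empty)
LOAD 1   -> 2
PUSH 7   -> 2 7
ROT  — needs 3 operands, stack has 2 → underflow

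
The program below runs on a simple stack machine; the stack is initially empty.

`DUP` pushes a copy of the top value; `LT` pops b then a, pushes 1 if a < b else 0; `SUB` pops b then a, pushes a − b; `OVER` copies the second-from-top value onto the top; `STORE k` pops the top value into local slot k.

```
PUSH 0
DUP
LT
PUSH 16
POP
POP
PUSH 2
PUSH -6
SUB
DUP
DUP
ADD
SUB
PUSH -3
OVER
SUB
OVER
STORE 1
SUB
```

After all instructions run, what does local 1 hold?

-8

PUSH 0  -> 0
DUP     -> 0 0
LT      -> 0
PUSH 16 -> 0 16
POP     -> 0
POP     -> (empty)
PUSH 2  -> 2
PUSH -6 -> 2 -6
SUB     -> 8
DUP     -> 8 8
DUP     -> 8 8 8
ADD     -> 8 16
SUB     -> -8
PUSH -3 -> -8 -3
OVER    -> -8 -3 -8
SUB     -> -8 5
OVER    -> -8 5 -8
STORE 1 -> -8 5
SUB     -> -13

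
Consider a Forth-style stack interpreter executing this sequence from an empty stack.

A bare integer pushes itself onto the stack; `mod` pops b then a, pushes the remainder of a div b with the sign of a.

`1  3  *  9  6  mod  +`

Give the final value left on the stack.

6

1    [1]
3    [1, 3]
*    [3]
9    [3, 9]
6    [3, 9, 6]
mod  [3, 3]
+    [6]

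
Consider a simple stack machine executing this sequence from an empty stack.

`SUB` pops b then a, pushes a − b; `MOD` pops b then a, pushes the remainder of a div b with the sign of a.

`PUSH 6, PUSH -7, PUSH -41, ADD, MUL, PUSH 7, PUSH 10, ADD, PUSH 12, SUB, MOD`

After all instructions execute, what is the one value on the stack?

-3

PUSH 6   : 6
PUSH -7  : 6 -7
PUSH -41 : 6 -7 -41
ADD      : 6 -48
MUL      : -288
PUSH 7   : -288 7
PUSH 10  : -288 7 10
ADD      : -288 17
PUSH 12  : -288 17 12
SUB      : -288 5
MOD      : -3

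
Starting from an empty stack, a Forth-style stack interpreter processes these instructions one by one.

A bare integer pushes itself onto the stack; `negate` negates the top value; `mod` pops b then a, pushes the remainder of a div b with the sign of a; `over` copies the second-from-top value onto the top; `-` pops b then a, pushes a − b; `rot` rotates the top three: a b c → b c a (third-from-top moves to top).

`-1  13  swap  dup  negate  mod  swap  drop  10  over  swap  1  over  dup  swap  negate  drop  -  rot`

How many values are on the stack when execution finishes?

4

-1      -1
13      -1 13
swap    13 -1
dup     13 -1 -1
negate  13 -1 1
mod     13 0
swap    0 13
drop    0
10      0 10
over    0 10 0
swap    0 0 10
1       0 0 10 1
over    0 0 10 1 10
dup     0 0 10 1 10 10
swap    0 0 10 1 10 10
negate  0 0 10 1 10 -10
drop    0 0 10 1 10
-       0 0 10 -9
rot     0 10 -9 0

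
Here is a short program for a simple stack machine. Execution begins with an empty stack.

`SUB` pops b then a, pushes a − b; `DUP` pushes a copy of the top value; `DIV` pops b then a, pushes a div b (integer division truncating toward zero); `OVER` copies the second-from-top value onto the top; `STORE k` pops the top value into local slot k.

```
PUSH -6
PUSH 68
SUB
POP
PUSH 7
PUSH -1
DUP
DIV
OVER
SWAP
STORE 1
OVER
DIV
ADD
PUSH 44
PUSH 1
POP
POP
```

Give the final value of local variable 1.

1

PUSH -6 -> [-6]
PUSH 68 -> [-6, 68]
SUB     -> [-74]
POP     -> []
PUSH 7  -> [7]
PUSH -1 -> [7, -1]
DUP     -> [7, -1, -1]
DIV     -> [7, 1]
OVER    -> [7, 1, 7]
SWAP    -> [7, 7, 1]
STORE 1 -> [7, 7]
OVER    -> [7, 7, 7]
DIV     -> [7, 1]
ADD     -> [8]
PUSH 44 -> [8, 44]
PUSH 1  -> [8, 44, 1]
POP     -> [8, 44]
POP     -> [8]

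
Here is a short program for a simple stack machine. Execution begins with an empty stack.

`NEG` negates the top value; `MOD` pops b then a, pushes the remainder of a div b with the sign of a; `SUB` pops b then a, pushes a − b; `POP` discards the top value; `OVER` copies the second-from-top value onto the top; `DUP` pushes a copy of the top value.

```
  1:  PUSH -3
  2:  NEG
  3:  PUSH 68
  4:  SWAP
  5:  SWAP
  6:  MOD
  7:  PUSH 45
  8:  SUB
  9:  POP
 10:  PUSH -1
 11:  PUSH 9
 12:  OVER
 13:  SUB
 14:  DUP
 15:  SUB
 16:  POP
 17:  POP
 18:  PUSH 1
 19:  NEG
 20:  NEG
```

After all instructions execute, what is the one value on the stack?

1

PUSH -3 → [-3]
NEG     → [3]
PUSH 68 → [3, 68]
SWAP    → [68, 3]
SWAP    → [3, 68]
MOD     → [3]
PUSH 45 → [3, 45]
SUB     → [-42]
POP     → []
PUSH -1 → [-1]
PUSH 9  → [-1, 9]
OVER    → [-1, 9, -1]
SUB     → [-1, 10]
DUP     → [-1, 10, 10]
SUB     → [-1, 0]
POP     → [-1]
POP     → []
PUSH 1  → [1]
NEG     → [-1]
NEG     → [1]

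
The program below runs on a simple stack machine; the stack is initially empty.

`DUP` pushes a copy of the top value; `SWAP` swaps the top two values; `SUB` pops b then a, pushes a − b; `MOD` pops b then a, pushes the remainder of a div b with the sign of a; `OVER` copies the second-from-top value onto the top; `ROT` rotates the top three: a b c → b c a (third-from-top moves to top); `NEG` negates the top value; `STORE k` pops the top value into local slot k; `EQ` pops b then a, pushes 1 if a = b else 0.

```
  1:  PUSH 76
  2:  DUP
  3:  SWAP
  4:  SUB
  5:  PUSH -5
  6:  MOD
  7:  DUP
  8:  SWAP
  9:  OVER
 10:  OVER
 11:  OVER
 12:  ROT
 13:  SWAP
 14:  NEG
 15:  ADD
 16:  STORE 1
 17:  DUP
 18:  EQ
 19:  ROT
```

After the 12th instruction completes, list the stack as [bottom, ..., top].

PUSH 76 : [76]
DUP     : [76, 76]
SWAP    : [76, 76]
SUB     : [0]
PUSH -5 : [0, -5]
MOD     : [0]
DUP     : [0, 0]
SWAP    : [0, 0]
OVER    : [0, 0, 0]
OVER    : [0, 0, 0, 0]
OVER    : [0, 0, 0, 0, 0]
ROT     : [0, 0, 0, 0, 0]

[0, 0, 0, 0, 0]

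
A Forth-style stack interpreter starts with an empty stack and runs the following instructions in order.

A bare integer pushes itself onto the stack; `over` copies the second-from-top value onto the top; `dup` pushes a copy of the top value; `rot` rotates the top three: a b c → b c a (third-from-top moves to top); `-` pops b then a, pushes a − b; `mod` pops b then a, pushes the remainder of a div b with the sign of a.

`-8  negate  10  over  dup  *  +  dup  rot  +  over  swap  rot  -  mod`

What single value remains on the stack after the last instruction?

-8     : [-8]
negate : [8]
10     : [8, 10]
over   : [8, 10, 8]
dup    : [8, 10, 8, 8]
*      : [8, 10, 64]
+      : [8, 74]
dup    : [8, 74, 74]
rot    : [74, 74, 8]
+      : [74, 82]
over   : [74, 82, 74]
swap   : [74, 74, 82]
rot    : [74, 82, 74]
-      : [74, 8]
mod    : [2]

2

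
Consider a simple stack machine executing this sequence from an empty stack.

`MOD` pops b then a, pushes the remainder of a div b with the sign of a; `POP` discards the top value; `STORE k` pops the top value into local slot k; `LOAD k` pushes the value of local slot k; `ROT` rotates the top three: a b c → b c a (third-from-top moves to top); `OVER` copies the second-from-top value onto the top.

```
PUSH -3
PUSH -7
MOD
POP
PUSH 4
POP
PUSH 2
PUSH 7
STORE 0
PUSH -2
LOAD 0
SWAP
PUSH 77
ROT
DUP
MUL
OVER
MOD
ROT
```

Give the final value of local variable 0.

7

PUSH -3 → -3
PUSH -7 → -3 -7
MOD     → -3
POP     → (empty)
PUSH 4  → 4
POP     → (empty)
PUSH 2  → 2
PUSH 7  → 2 7
STORE 0 → 2
PUSH -2 → 2 -2
LOAD 0  → 2 -2 7
SWAP    → 2 7 -2
PUSH 77 → 2 7 -2 77
ROT     → 2 -2 77 7
DUP     → 2 -2 77 7 7
MUL     → 2 -2 77 49
OVER    → 2 -2 77 49 77
MOD     → 2 -2 77 49
ROT     → 2 77 49 -2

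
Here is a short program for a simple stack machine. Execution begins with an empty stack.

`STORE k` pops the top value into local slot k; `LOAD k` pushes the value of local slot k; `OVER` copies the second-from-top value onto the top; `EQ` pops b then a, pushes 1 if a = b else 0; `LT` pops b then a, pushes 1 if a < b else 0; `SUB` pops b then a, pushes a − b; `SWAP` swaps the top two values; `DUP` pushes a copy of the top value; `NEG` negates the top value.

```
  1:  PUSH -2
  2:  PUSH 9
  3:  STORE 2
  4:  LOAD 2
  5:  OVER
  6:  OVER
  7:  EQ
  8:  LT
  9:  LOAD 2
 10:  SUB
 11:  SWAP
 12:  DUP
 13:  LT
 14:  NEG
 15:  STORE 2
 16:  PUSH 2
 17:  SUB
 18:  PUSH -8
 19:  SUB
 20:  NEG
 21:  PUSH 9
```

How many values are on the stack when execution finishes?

2

PUSH -2 → [-2]
PUSH 9  → [-2, 9]
STORE 2 → [-2]
LOAD 2  → [-2, 9]
OVER    → [-2, 9, -2]
OVER    → [-2, 9, -2, 9]
EQ      → [-2, 9, 0]
LT      → [-2, 0]
LOAD 2  → [-2, 0, 9]
SUB     → [-2, -9]
SWAP    → [-9, -2]
DUP     → [-9, -2, -2]
LT      → [-9, 0]
NEG     → [-9, 0]
STORE 2 → [-9]
PUSH 2  → [-9, 2]
SUB     → [-11]
PUSH -8 → [-11, -8]
SUB     → [-3]
NEG     → [3]
PUSH 9  → [3, 9]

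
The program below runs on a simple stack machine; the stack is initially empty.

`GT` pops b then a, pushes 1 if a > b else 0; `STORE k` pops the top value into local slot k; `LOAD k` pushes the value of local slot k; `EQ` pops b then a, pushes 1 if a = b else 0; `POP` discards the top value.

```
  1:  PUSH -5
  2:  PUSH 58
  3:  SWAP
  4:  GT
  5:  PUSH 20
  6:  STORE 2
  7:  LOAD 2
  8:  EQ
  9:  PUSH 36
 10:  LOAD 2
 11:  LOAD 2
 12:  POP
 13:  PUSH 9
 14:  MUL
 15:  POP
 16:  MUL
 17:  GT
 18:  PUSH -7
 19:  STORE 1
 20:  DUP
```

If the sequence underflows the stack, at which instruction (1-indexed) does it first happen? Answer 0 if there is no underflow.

17

PUSH -5 → [-5]
PUSH 58 → [-5, 58]
SWAP    → [58, -5]
GT      → [1]
PUSH 20 → [1, 20]
STORE 2 → [1]
LOAD 2  → [1, 20]
EQ      → [0]
PUSH 36 → [0, 36]
LOAD 2  → [0, 36, 20]
LOAD 2  → [0, 36, 20, 20]
POP     → [0, 36, 20]
PUSH 9  → [0, 36, 20, 9]
MUL     → [0, 36, 180]
POP     → [0, 36]
MUL     → [0]
GT  — needs 2 operands, stack has 1 → underflow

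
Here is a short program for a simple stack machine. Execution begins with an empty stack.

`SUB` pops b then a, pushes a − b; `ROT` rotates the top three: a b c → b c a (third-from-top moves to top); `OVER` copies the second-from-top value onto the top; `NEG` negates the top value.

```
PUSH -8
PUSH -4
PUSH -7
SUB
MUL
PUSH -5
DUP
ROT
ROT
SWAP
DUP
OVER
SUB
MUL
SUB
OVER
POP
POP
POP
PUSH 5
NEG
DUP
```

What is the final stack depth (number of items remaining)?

PUSH -8 : -8
PUSH -4 : -8 -4
PUSH -7 : -8 -4 -7
SUB     : -8 3
MUL     : -24
PUSH -5 : -24 -5
DUP     : -24 -5 -5
ROT     : -5 -5 -24
ROT     : -5 -24 -5
SWAP    : -5 -5 -24
DUP     : -5 -5 -24 -24
OVER    : -5 -5 -24 -24 -24
SUB     : -5 -5 -24 0
MUL     : -5 -5 0
SUB     : -5 -5
OVER    : -5 -5 -5
POP     : -5 -5
POP     : -5
POP     : (empty)
PUSH 5  : 5
NEG     : -5
DUP     : -5 -5

2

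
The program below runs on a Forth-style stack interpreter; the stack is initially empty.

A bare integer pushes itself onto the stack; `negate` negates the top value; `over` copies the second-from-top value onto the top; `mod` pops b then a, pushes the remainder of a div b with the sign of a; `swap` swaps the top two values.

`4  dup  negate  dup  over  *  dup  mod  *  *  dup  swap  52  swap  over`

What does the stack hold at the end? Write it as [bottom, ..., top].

4      : 4
dup    : 4 4
negate : 4 -4
dup    : 4 -4 -4
over   : 4 -4 -4 -4
*      : 4 -4 16
dup    : 4 -4 16 16
mod    : 4 -4 0
*      : 4 0
*      : 0
dup    : 0 0
swap   : 0 0
52     : 0 0 52
swap   : 0 52 0
over   : 0 52 0 52

[0, 52, 0, 52]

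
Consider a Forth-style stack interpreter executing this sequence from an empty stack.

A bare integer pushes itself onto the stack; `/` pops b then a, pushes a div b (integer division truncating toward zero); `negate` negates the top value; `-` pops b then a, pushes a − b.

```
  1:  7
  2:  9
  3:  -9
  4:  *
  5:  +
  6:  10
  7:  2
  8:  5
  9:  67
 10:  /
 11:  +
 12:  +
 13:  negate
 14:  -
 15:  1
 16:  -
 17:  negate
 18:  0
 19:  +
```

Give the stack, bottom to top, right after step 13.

7      -> [7]
9      -> [7, 9]
-9     -> [7, 9, -9]
*      -> [7, -81]
+      -> [-74]
10     -> [-74, 10]
2      -> [-74, 10, 2]
5      -> [-74, 10, 2, 5]
67     -> [-74, 10, 2, 5, 67]
/      -> [-74, 10, 2, 0]
+      -> [-74, 10, 2]
+      -> [-74, 12]
negate -> [-74, -12]

[-74, -12]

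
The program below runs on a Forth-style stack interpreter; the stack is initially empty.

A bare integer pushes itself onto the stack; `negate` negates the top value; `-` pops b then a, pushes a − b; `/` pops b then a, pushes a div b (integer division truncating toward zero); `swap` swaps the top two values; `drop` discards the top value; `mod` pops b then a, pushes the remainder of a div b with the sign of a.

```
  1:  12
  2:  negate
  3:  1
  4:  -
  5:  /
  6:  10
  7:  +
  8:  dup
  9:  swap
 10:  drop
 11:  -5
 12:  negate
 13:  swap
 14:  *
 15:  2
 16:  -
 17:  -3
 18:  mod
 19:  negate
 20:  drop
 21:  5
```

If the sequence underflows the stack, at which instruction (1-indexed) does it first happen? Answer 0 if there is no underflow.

5

12     : [12]
negate : [-12]
1      : [-12, 1]
-      : [-13]
/  — needs 2 operands, stack has 1 → underflow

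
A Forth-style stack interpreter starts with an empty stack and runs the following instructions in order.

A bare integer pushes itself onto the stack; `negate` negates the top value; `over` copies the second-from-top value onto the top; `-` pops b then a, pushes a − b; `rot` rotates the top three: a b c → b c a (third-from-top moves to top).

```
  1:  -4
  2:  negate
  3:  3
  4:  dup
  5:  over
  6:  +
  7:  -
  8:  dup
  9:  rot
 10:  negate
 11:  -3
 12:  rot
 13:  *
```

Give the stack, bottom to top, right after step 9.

-4      -4
negate  4
3       4 3
dup     4 3 3
over    4 3 3 3
+       4 3 6
-       4 -3
dup     4 -3 -3
rot     -3 -3 4

[-3, -3, 4]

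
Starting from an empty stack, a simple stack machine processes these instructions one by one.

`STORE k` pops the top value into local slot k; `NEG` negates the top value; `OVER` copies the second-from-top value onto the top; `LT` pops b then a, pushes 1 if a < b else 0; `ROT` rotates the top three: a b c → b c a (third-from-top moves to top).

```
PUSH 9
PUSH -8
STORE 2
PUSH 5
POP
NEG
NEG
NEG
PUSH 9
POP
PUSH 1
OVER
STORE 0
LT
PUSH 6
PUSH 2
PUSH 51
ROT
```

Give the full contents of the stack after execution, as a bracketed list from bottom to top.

PUSH 9  → 9
PUSH -8 → 9 -8
STORE 2 → 9
PUSH 5  → 9 5
POP     → 9
NEG     → -9
NEG     → 9
NEG     → -9
PUSH 9  → -9 9
POP     → -9
PUSH 1  → -9 1
OVER    → -9 1 -9
STORE 0 → -9 1
LT      → 1
PUSH 6  → 1 6
PUSH 2  → 1 6 2
PUSH 51 → 1 6 2 51
ROT     → 1 2 51 6

[1, 2, 51, 6]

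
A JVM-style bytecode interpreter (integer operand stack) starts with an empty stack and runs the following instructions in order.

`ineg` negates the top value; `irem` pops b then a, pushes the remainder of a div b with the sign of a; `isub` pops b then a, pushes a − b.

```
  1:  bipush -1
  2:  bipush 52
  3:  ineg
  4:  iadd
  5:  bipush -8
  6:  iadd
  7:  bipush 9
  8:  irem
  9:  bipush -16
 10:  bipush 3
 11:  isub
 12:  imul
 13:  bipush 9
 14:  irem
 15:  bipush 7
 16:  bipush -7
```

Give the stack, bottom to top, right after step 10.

[-7, -16, 3]

bipush -1   [-1]
bipush 52   [-1, 52]
ineg        [-1, -52]
iadd        [-53]
bipush -8   [-53, -8]
iadd        [-61]
bipush 9    [-61, 9]
irem        [-7]
bipush -16  [-7, -16]
bipush 3    [-7, -16, 3]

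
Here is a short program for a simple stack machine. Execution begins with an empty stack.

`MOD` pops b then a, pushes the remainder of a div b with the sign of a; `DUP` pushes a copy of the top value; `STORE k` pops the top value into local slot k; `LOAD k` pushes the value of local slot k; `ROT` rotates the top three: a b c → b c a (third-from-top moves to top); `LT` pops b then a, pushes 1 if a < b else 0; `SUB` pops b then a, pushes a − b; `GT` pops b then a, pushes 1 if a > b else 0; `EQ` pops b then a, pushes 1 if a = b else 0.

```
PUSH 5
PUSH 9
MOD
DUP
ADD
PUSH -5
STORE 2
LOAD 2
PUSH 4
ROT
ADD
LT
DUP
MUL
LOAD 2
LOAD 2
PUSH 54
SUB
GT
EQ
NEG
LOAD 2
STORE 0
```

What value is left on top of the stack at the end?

-1

PUSH 5   [5]
PUSH 9   [5, 9]
MOD      [5]
DUP      [5, 5]
ADD      [10]
PUSH -5  [10, -5]
STORE 2  [10]
LOAD 2   [10, -5]
PUSH 4   [10, -5, 4]
ROT      [-5, 4, 10]
ADD      [-5, 14]
LT       [1]
DUP      [1, 1]
MUL      [1]
LOAD 2   [1, -5]
LOAD 2   [1, -5, -5]
PUSH 54  [1, -5, -5, 54]
SUB      [1, -5, -59]
GT       [1, 1]
EQ       [1]
NEG      [-1]
LOAD 2   [-1, -5]
STORE 0  [-1]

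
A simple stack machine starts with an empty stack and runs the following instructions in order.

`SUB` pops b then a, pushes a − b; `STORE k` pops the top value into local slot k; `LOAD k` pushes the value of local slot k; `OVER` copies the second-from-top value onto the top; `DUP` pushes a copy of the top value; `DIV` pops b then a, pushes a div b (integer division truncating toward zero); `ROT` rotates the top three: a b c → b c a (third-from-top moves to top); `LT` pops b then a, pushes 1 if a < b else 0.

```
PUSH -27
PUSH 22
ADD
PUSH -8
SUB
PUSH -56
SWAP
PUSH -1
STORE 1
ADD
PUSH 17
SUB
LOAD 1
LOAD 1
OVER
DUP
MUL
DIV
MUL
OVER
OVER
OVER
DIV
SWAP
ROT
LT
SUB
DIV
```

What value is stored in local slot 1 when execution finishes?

PUSH -27 -> [-27]
PUSH 22  -> [-27, 22]
ADD      -> [-5]
PUSH -8  -> [-5, -8]
SUB      -> [3]
PUSH -56 -> [3, -56]
SWAP     -> [-56, 3]
PUSH -1  -> [-56, 3, -1]
STORE 1  -> [-56, 3]
ADD      -> [-53]
PUSH 17  -> [-53, 17]
SUB      -> [-70]
LOAD 1   -> [-70, -1]
LOAD 1   -> [-70, -1, -1]
OVER     -> [-70, -1, -1, -1]
DUP      -> [-70, -1, -1, -1, -1]
MUL      -> [-70, -1, -1, 1]
DIV      -> [-70, -1, -1]
MUL      -> [-70, 1]
OVER     -> [-70, 1, -70]
OVER     -> [-70, 1, -70, 1]
OVER     -> [-70, 1, -70, 1, -70]
DIV      -> [-70, 1, -70, 0]
SWAP     -> [-70, 1, 0, -70]
ROT      -> [-70, 0, -70, 1]
LT       -> [-70, 0, 1]
SUB      -> [-70, -1]
DIV      -> [70]

-1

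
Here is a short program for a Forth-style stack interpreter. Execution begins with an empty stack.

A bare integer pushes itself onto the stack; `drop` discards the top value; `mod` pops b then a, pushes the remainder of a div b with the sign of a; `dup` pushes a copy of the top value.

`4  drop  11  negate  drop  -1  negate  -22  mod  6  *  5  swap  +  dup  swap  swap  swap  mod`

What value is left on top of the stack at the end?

4       [4]
drop    []
11      [11]
negate  [-11]
drop    []
-1      [-1]
negate  [1]
-22     [1, -22]
mod     [1]
6       [1, 6]
*       [6]
5       [6, 5]
swap    [5, 6]
+       [11]
dup     [11, 11]
swap    [11, 11]
swap    [11, 11]
swap    [11, 11]
mod     [0]

0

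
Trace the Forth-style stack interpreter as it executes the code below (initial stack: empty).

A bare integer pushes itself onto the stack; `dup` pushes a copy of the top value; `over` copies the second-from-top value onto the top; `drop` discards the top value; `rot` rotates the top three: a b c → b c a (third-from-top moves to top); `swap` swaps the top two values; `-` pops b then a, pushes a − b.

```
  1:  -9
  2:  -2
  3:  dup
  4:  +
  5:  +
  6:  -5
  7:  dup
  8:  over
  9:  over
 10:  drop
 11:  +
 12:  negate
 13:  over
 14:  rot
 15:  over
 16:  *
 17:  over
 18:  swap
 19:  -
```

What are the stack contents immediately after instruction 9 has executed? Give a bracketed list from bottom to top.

[-13, -5, -5, -5, -5]

-9   -> -9
-2   -> -9 -2
dup  -> -9 -2 -2
+    -> -9 -4
+    -> -13
-5   -> -13 -5
dup  -> -13 -5 -5
over -> -13 -5 -5 -5
over -> -13 -5 -5 -5 -5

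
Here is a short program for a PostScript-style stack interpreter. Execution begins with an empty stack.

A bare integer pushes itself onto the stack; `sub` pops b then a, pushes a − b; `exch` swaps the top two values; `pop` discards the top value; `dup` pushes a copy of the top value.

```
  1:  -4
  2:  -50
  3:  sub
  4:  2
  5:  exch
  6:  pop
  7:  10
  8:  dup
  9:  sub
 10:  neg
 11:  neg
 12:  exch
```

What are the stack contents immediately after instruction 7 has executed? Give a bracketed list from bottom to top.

-4    -4
-50   -4 -50
sub   46
2     46 2
exch  2 46
pop   2
10    2 10

[2, 10]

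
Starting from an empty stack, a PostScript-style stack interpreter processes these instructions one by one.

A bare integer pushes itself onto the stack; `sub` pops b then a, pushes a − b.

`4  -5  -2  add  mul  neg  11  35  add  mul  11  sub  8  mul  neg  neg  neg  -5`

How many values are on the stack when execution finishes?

4   : [4]
-5  : [4, -5]
-2  : [4, -5, -2]
add : [4, -7]
mul : [-28]
neg : [28]
11  : [28, 11]
35  : [28, 11, 35]
add : [28, 46]
mul : [1288]
11  : [1288, 11]
sub : [1277]
8   : [1277, 8]
mul : [10216]
neg : [-10216]
neg : [10216]
neg : [-10216]
-5  : [-10216, -5]

2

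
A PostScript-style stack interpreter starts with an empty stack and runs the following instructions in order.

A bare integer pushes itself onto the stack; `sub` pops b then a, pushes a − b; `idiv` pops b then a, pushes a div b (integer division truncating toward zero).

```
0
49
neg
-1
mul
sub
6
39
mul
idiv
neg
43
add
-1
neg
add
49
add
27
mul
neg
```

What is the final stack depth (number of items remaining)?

1

0    : [0]
49   : [0, 49]
neg  : [0, -49]
-1   : [0, -49, -1]
mul  : [0, 49]
sub  : [-49]
6    : [-49, 6]
39   : [-49, 6, 39]
mul  : [-49, 234]
idiv : [0]
neg  : [0]
43   : [0, 43]
add  : [43]
-1   : [43, -1]
neg  : [43, 1]
add  : [44]
49   : [44, 49]
add  : [93]
27   : [93, 27]
mul  : [2511]
neg  : [-2511]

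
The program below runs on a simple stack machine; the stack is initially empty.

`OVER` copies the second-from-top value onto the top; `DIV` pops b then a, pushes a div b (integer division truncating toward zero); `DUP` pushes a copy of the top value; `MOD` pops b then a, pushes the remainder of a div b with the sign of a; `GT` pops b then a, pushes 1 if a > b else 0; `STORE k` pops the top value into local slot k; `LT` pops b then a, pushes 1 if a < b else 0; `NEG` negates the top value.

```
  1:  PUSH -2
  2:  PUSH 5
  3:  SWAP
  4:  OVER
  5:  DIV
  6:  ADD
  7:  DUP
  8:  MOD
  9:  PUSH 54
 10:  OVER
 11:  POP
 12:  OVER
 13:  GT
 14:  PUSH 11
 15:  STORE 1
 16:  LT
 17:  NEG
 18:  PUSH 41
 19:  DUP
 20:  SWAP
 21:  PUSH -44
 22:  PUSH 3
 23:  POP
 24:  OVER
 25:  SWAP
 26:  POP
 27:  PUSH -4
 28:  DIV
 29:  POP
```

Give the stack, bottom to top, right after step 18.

PUSH -2 -> -2
PUSH 5  -> -2 5
SWAP    -> 5 -2
OVER    -> 5 -2 5
DIV     -> 5 0
ADD     -> 5
DUP     -> 5 5
MOD     -> 0
PUSH 54 -> 0 54
OVER    -> 0 54 0
POP     -> 0 54
OVER    -> 0 54 0
GT      -> 0 1
PUSH 11 -> 0 1 11
STORE 1 -> 0 1
LT      -> 1
NEG     -> -1
PUSH 41 -> -1 41

[-1, 41]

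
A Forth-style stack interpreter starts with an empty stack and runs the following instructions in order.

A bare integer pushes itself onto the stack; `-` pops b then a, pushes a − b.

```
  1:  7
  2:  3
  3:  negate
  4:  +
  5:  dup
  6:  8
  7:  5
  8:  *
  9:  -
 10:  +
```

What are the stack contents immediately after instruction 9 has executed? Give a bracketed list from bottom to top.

7      -> 7
3      -> 7 3
negate -> 7 -3
+      -> 4
dup    -> 4 4
8      -> 4 4 8
5      -> 4 4 8 5
*      -> 4 4 40
-      -> 4 -36

[4, -36]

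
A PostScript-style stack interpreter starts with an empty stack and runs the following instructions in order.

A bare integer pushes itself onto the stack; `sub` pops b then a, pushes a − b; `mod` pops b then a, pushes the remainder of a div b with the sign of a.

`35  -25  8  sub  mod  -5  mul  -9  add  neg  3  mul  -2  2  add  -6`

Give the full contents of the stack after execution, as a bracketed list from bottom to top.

35   35
-25  35 -25
8    35 -25 8
sub  35 -33
mod  2
-5   2 -5
mul  -10
-9   -10 -9
add  -19
neg  19
3    19 3
mul  57
-2   57 -2
2    57 -2 2
add  57 0
-6   57 0 -6

[57, 0, -6]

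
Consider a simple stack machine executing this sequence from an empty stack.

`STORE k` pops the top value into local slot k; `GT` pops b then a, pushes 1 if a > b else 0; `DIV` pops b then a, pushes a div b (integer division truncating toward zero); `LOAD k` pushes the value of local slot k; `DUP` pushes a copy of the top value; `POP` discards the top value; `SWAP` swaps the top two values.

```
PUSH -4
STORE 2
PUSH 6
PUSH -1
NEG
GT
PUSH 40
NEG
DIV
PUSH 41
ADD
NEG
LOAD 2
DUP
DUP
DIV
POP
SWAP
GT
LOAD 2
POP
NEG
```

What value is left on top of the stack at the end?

-1

PUSH -4 : -4
STORE 2 : (empty)
PUSH 6  : 6
PUSH -1 : 6 -1
NEG     : 6 1
GT      : 1
PUSH 40 : 1 40
NEG     : 1 -40
DIV     : 0
PUSH 41 : 0 41
ADD     : 41
NEG     : -41
LOAD 2  : -41 -4
DUP     : -41 -4 -4
DUP     : -41 -4 -4 -4
DIV     : -41 -4 1
POP     : -41 -4
SWAP    : -4 -41
GT      : 1
LOAD 2  : 1 -4
POP     : 1
NEG     : -1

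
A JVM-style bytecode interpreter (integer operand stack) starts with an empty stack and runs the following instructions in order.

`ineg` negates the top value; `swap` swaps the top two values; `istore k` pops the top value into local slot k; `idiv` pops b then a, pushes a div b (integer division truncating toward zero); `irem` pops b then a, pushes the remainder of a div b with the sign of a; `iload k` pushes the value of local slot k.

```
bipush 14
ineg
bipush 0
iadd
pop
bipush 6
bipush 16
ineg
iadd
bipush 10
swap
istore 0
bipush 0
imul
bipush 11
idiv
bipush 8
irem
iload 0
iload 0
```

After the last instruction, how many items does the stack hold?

bipush 14 -> 14
ineg      -> -14
bipush 0  -> -14 0
iadd      -> -14
pop       -> (empty)
bipush 6  -> 6
bipush 16 -> 6 16
ineg      -> 6 -16
iadd      -> -10
bipush 10 -> -10 10
swap      -> 10 -10
istore 0  -> 10
bipush 0  -> 10 0
imul      -> 0
bipush 11 -> 0 11
idiv      -> 0
bipush 8  -> 0 8
irem      -> 0
iload 0   -> 0 -10
iload 0   -> 0 -10 -10

3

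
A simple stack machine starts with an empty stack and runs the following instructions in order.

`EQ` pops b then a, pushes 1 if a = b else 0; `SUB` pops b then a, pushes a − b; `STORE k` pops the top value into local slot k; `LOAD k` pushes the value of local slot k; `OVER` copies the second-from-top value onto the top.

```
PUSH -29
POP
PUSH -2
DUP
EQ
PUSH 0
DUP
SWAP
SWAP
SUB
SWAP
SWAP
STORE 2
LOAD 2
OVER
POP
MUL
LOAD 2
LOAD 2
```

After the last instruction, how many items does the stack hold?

3

PUSH -29  [-29]
POP       []
PUSH -2   [-2]
DUP       [-2, -2]
EQ        [1]
PUSH 0    [1, 0]
DUP       [1, 0, 0]
SWAP      [1, 0, 0]
SWAP      [1, 0, 0]
SUB       [1, 0]
SWAP      [0, 1]
SWAP      [1, 0]
STORE 2   [1]
LOAD 2    [1, 0]
OVER      [1, 0, 1]
POP       [1, 0]
MUL       [0]
LOAD 2    [0, 0]
LOAD 2    [0, 0, 0]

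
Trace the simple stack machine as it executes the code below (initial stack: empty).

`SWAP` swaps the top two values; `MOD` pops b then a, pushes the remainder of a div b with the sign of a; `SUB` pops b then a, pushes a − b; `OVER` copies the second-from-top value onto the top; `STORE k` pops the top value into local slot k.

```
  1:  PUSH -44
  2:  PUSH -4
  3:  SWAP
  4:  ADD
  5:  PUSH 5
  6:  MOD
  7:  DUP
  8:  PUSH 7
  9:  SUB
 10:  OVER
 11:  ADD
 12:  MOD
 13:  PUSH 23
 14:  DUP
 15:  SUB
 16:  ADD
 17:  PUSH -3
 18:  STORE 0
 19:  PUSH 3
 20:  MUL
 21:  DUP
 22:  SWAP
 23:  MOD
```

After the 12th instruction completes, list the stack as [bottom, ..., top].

[-3]

PUSH -44 -> [-44]
PUSH -4  -> [-44, -4]
SWAP     -> [-4, -44]
ADD      -> [-48]
PUSH 5   -> [-48, 5]
MOD      -> [-3]
DUP      -> [-3, -3]
PUSH 7   -> [-3, -3, 7]
SUB      -> [-3, -10]
OVER     -> [-3, -10, -3]
ADD      -> [-3, -13]
MOD      -> [-3]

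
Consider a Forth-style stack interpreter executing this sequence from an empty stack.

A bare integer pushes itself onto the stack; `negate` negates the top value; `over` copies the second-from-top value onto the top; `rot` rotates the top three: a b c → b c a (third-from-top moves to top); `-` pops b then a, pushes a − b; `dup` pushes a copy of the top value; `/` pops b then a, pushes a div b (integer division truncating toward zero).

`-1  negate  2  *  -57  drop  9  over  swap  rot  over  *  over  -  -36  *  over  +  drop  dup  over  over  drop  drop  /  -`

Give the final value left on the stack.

-1     : -1
negate : 1
2      : 1 2
*      : 2
-57    : 2 -57
drop   : 2
9      : 2 9
over   : 2 9 2
swap   : 2 2 9
rot    : 2 9 2
over   : 2 9 2 9
*      : 2 9 18
over   : 2 9 18 9
-      : 2 9 9
-36    : 2 9 9 -36
*      : 2 9 -324
over   : 2 9 -324 9
+      : 2 9 -315
drop   : 2 9
dup    : 2 9 9
over   : 2 9 9 9
over   : 2 9 9 9 9
drop   : 2 9 9 9
drop   : 2 9 9
/      : 2 1
-      : 1

1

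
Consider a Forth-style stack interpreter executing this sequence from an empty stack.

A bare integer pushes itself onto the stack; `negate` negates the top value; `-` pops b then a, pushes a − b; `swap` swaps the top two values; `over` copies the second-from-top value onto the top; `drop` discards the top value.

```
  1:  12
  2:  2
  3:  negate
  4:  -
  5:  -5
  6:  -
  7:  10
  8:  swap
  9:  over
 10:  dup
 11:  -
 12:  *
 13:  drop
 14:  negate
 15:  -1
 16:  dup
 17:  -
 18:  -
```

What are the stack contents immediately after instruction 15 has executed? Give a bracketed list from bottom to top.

12     : 12
2      : 12 2
negate : 12 -2
-      : 14
-5     : 14 -5
-      : 19
10     : 19 10
swap   : 10 19
over   : 10 19 10
dup    : 10 19 10 10
-      : 10 19 0
*      : 10 0
drop   : 10
negate : -10
-1     : -10 -1

[-10, -1]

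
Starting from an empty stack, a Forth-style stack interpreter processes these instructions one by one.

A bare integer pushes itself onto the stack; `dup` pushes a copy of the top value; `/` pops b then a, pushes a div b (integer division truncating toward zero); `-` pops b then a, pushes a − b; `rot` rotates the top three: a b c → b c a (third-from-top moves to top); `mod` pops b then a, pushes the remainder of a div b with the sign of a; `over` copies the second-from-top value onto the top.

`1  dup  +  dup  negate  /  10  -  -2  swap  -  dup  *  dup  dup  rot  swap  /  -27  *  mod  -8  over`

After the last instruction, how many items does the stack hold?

3

1      → [1]
dup    → [1, 1]
+      → [2]
dup    → [2, 2]
negate → [2, -2]
/      → [-1]
10     → [-1, 10]
-      → [-11]
-2     → [-11, -2]
swap   → [-2, -11]
-      → [9]
dup    → [9, 9]
*      → [81]
dup    → [81, 81]
dup    → [81, 81, 81]
rot    → [81, 81, 81]
swap   → [81, 81, 81]
/      → [81, 1]
-27    → [81, 1, -27]
*      → [81, -27]
mod    → [0]
-8     → [0, -8]
over   → [0, -8, 0]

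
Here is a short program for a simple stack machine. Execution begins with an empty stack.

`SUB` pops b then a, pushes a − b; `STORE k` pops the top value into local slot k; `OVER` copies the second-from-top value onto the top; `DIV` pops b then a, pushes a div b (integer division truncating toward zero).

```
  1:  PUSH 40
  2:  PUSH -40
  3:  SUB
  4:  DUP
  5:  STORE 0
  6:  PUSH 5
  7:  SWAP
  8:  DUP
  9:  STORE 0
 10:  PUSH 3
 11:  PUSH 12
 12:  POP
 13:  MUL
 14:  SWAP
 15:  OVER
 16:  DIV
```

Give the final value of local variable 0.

80

PUSH 40   [40]
PUSH -40  [40, -40]
SUB       [80]
DUP       [80, 80]
STORE 0   [80]
PUSH 5    [80, 5]
SWAP      [5, 80]
DUP       [5, 80, 80]
STORE 0   [5, 80]
PUSH 3    [5, 80, 3]
PUSH 12   [5, 80, 3, 12]
POP       [5, 80, 3]
MUL       [5, 240]
SWAP      [240, 5]
OVER      [240, 5, 240]
DIV       [240, 0]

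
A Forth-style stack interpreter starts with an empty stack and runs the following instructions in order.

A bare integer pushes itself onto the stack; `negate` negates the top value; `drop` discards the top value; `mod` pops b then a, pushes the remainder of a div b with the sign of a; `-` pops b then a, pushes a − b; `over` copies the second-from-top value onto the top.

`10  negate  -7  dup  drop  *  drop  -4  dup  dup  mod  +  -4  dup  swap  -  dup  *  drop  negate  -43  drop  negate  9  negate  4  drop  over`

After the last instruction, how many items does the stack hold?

3

10      10
negate  -10
-7      -10 -7
dup     -10 -7 -7
drop    -10 -7
*       70
drop    (empty)
-4      -4
dup     -4 -4
dup     -4 -4 -4
mod     -4 0
+       -4
-4      -4 -4
dup     -4 -4 -4
swap    -4 -4 -4
-       -4 0
dup     -4 0 0
*       -4 0
drop    -4
negate  4
-43     4 -43
drop    4
negate  -4
9       -4 9
negate  -4 -9
4       -4 -9 4
drop    -4 -9
over    -4 -9 -4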